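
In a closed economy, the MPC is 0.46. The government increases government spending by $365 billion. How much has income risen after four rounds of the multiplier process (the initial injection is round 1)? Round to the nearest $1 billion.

$646 billion

Round 1 adds ΔG = $365 billion; each later round is MPC = 0.46 times the previous.
After 4 rounds: 365 + 167.9 + 77.234 + 35.52764 = ΔG·(1 − c^4)/(1 − c) = 365 × (1 − 0.04477456)/0.54 ≈ $646 billion.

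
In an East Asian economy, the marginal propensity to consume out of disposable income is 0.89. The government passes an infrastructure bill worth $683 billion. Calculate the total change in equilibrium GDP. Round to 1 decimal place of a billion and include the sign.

+$6,209.1 billion

Spending multiplier = 1/(1 − MPC) = 1/(1 − 0.89) = 1/0.11 ≈ 9.091.
ΔY = k × ΔG = (+$683 billion) / 0.11 ≈ +$6,209.1 billion.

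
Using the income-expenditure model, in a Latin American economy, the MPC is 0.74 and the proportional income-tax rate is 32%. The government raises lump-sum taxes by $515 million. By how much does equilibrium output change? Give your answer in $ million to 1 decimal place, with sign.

A lump-sum tax change of +$515 million shifts disposable income by −$515 million; first-round consumption changes by −c × ΔT = −0.74 × (+$515 million) = −$381.1 million.
Expenditure multiplier = 1/(1 − c(1−t)) = 1/(1 − 0.74×0.68) = 1/0.4968 ≈ 2.013.
The tax multiplier is −c × k ≈ −1.49, so ΔY = k × (−c·ΔT) = (−$381.1 million) / 0.4968 ≈ −$767.1 million.

−$767.1 million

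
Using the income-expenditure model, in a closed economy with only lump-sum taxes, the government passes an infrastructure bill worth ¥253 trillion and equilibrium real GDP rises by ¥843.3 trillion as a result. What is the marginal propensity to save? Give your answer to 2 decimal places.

Implied spending multiplier k = ΔY/ΔG = 843.3/253 ≈ 3.3332.
Since k = 1/(1 − MPC), MPC = 1 − 1/k = 1 − ΔG/ΔY = 1 − 253/843.3 ≈ 0.70.
MPS = 1 − MPC = 0.30.

0.30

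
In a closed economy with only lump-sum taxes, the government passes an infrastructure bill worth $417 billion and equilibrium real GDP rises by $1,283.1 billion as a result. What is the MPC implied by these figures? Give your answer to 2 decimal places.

0.68

Implied spending multiplier k = ΔY/ΔG = 1,283.1/417 ≈ 3.077.
Since k = 1/(1 − MPC), MPC = 1 − 1/k = 1 − ΔG/ΔY = 1 − 417/1,283.1 ≈ 0.68.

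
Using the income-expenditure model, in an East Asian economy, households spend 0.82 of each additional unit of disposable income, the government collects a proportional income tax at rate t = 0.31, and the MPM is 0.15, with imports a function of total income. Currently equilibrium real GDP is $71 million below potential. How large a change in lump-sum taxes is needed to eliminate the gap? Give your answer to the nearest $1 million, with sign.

−$51 million

Spending multiplier = 1/(1 − c(1−t) + m) = 1/(1 − 0.82×0.69 + 0.15) = 1/0.5842 ≈ 1.712.
Tax multiplier = −c·k = −0.82/0.5842 ≈ −1.404. Need ΔY = +$71 million, so ΔT = ΔY/(−c·k) = −(+$71 million) × 0.5842 / 0.82 ≈ −$51 million.
The government should cut lump-sum taxes by $51 million.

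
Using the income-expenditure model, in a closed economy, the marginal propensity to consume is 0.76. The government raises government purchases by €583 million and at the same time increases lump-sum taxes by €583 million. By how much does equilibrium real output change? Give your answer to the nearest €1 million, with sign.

Expenditure multiplier = 1/(1 − MPC) = 1/(1 − 0.76) = 1/0.24 ≈ 4.167.
ΔG contributes k·ΔG = (+€583 million) / 0.24 ≈ +€2,429.2 million.
ΔT of +€583 million changes first-round spending by −c·ΔT = −€443.08 million, contributing k·(−c·ΔT) = (−€443.08 million) / 0.24 ≈ −€1,846.2 million.
With ΔG = ΔT and no other leakages, the balanced-budget multiplier is 1, so ΔY = ΔG = +€583 million.

+€583 million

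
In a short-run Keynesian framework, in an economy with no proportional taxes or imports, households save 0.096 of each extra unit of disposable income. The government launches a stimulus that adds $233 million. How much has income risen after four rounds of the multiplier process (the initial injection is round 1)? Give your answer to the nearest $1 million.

MPC = 1 − MPS = 1 − 0.096 = 0.904.
Round 1 adds ΔG = $233 million; each later round is MPC = 0.904 times the previous.
After 4 rounds: 233 + 210.632 + 190.411328 + 172.131840512 = ΔG·(1 − c^4)/(1 − c) = 233 × (1 − 0.667841990656)/0.096 ≈ $806 million.

$806 million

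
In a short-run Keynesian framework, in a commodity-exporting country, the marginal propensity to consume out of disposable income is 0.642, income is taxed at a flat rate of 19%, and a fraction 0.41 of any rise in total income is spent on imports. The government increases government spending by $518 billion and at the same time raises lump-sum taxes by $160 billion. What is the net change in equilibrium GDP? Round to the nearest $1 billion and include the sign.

+$467 billion

Expenditure multiplier = 1/(1 − c(1−t) + m) = 1/(1 − 0.642×0.81 + 0.41) = 1/0.88998 ≈ 1.124.
ΔG contributes k·ΔG = (+$518 billion) / 0.88998 ≈ +$582 billion.
ΔT of +$160 billion changes first-round spending by −c·ΔT = −$102.72 billion, contributing k·(−c·ΔT) = (−$102.72 billion) / 0.88998 ≈ −$115.4 billion.
Net ΔY = k(ΔG − c·ΔT) = (+$415.28 billion) / 0.88998 ≈ +$467 billion.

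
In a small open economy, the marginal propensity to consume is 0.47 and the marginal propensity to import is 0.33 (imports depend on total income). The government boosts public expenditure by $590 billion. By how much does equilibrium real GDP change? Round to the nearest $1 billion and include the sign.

+$686 billion

Spending multiplier = 1/(1 − c + m) = 1/(1 − 0.47 + 0.33) = 1/0.86 ≈ 1.163.
ΔY = k × ΔG = (+$590 billion) / 0.86 ≈ +$686 billion.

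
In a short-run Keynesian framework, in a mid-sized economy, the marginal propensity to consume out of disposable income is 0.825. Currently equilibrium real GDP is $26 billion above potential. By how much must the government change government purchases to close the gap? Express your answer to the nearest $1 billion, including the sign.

−$5 billion

Spending multiplier = 1/(1 − MPC) = 1/(1 − 0.825) = 1/0.175 ≈ 5.714.
Need ΔY = −$26 billion, so ΔG = ΔY/k = (−$26 billion) × 0.175 ≈ −$5 billion.
The government should cut government purchases by $5 billion.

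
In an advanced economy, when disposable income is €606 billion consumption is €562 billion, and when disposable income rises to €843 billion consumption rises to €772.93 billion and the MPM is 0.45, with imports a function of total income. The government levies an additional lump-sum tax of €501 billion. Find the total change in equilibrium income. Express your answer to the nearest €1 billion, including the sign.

MPC = ΔC/ΔYd = (772.93 − 562)/(843 − 606) = 210.93/237 = 0.89.
A lump-sum tax change of +€501 billion shifts disposable income by −€501 billion; first-round consumption changes by −c × ΔT = −0.89 × (+€501 billion) = −€445.89 billion.
Expenditure multiplier = 1/(1 − c + m) = 1/(1 − 0.89 + 0.45) = 1/0.56 ≈ 1.786.
The tax multiplier is −c × k ≈ −1.589, so ΔY = k × (−c·ΔT) = (−€445.89 billion) / 0.56 ≈ −€796 billion.

−€796 billion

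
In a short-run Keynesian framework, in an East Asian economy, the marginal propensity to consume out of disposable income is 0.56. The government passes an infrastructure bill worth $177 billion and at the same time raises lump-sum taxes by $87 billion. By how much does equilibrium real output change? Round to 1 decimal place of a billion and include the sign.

+$291.5 billion

Expenditure multiplier = 1/(1 − MPC) = 1/(1 − 0.56) = 1/0.44 ≈ 2.273.
ΔG contributes k·ΔG = (+$177 billion) / 0.44 ≈ +$402.3 billion.
ΔT of +$87 billion changes first-round spending by −c·ΔT = −$48.72 billion, contributing k·(−c·ΔT) = (−$48.72 billion) / 0.44 ≈ −$110.7 billion.
Net ΔY = k(ΔG − c·ΔT) = (+$128.28 billion) / 0.44 ≈ +$291.5 billion.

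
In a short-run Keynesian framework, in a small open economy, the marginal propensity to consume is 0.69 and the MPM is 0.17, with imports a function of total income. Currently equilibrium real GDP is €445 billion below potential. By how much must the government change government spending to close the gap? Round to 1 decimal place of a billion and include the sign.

+€213.6 billion

Spending multiplier = 1/(1 − c + m) = 1/(1 − 0.69 + 0.17) = 1/0.48 ≈ 2.083.
Need ΔY = +€445 billion, so ΔG = ΔY/k = (+€445 billion) × 0.48 = +€213.6 billion.
The government should increase government spending by €213.6 billion.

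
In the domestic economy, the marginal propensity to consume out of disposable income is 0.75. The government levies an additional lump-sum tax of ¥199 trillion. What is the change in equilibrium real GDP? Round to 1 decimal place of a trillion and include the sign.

−¥597.0 trillion

A lump-sum tax change of +¥199 trillion shifts disposable income by −¥199 trillion; first-round consumption changes by −c × ΔT = −0.75 × (+¥199 trillion) = −¥149.25 trillion.
Expenditure multiplier = 1/(1 − MPC) = 1/(1 − 0.75) = 1/0.25 = 4.
The tax multiplier is −c × k = −3, so ΔY = k × (−c·ΔT) = (−¥149.25 trillion) / 0.25 = −¥597 trillion.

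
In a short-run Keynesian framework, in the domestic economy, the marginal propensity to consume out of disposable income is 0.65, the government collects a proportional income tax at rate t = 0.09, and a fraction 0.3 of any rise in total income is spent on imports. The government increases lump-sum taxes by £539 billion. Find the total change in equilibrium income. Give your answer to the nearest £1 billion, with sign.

A lump-sum tax change of +£539 billion shifts disposable income by −£539 billion; first-round consumption changes by −c × ΔT = −0.65 × (+£539 billion) = −£350.35 billion.
Expenditure multiplier = 1/(1 − c(1−t) + m) = 1/(1 − 0.65×0.91 + 0.3) = 1/0.7085 ≈ 1.411.
The tax multiplier is −c × k ≈ −0.917, so ΔY = k × (−c·ΔT) = (−£350.35 billion) / 0.7085 ≈ −£494 billion.

−£494 billion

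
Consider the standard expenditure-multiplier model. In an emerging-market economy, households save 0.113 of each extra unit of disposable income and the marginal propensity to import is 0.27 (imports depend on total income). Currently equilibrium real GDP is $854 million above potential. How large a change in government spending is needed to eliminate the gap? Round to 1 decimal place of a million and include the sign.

−$327.1 million

MPC = 1 − MPS = 1 − 0.113 = 0.887.
Spending multiplier = 1/(1 − c + m) = 1/(1 − 0.887 + 0.27) = 1/0.383 ≈ 2.611.
Need ΔY = −$854 million, so ΔG = ΔY/k = (−$854 million) × 0.383 ≈ −$327.1 million.
The government should cut government spending by $327.1 million.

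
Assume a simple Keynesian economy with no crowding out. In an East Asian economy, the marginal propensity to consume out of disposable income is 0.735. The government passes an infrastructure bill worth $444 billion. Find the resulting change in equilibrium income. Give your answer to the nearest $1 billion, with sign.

+$1,675 billion

Spending multiplier = 1/(1 − MPC) = 1/(1 − 0.735) = 1/0.265 ≈ 3.774.
ΔY = k × ΔG = (+$444 billion) / 0.265 ≈ +$1,675 billion.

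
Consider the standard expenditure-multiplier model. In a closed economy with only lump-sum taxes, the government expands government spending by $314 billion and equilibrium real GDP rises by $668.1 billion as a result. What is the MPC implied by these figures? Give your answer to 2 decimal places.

Implied spending multiplier k = ΔY/ΔG = 668.1/314 ≈ 2.1277.
Since k = 1/(1 − MPC), MPC = 1 − 1/k = 1 − ΔG/ΔY = 1 − 314/668.1 ≈ 0.53.

0.53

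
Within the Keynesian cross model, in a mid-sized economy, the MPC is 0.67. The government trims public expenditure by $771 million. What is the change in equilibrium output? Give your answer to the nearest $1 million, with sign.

Spending multiplier = 1/(1 − MPC) = 1/(1 − 0.67) = 1/0.33 ≈ 3.03.
ΔY = k × ΔG = (−$771 million) / 0.33 ≈ −$2,336 million.

−$2,336 million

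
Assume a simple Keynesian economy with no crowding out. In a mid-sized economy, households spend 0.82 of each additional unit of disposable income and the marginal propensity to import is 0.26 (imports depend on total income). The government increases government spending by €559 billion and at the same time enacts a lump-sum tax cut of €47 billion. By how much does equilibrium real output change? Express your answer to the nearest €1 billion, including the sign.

+€1,358 billion

Expenditure multiplier = 1/(1 − c + m) = 1/(1 − 0.82 + 0.26) = 1/0.44 ≈ 2.273.
ΔG contributes k·ΔG = (+€559 billion) / 0.44 ≈ +€1,270.5 billion.
ΔT of −€47 billion changes first-round spending by −c·ΔT = +€38.54 billion, contributing k·(−c·ΔT) = (+€38.54 billion) / 0.44 ≈ +€87.6 billion.
Net ΔY = k(ΔG − c·ΔT) = (+€597.54 billion) / 0.44 ≈ +€1,358 billion.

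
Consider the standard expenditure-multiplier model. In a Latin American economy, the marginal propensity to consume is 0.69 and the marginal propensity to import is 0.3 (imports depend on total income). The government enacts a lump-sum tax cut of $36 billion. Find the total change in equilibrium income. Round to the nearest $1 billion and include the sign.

A lump-sum tax change of −$36 billion shifts disposable income by +$36 billion; first-round consumption changes by −c × ΔT = −0.69 × (−$36 billion) = +$24.84 billion.
Expenditure multiplier = 1/(1 − c + m) = 1/(1 − 0.69 + 0.3) = 1/0.61 ≈ 1.639.
The tax multiplier is −c × k ≈ −1.131, so ΔY = k × (−c·ΔT) = (+$24.84 billion) / 0.61 ≈ +$41 billion.

+$41 billion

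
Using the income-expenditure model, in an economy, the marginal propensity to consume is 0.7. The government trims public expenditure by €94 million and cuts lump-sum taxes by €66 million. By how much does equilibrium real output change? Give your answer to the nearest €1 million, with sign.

−€159 million

Expenditure multiplier = 1/(1 − MPC) = 1/(1 − 0.7) = 1/0.3 ≈ 3.333.
ΔG contributes k·ΔG = (−€94 million) / 0.3 ≈ −€313.3 million.
ΔT of −€66 million changes first-round spending by −c·ΔT = +€46.2 million, contributing k·(−c·ΔT) = (+€46.2 million) / 0.3 = +€154 million.
Net ΔY = k(ΔG − c·ΔT) = (−€47.8 million) / 0.3 ≈ −€159 million.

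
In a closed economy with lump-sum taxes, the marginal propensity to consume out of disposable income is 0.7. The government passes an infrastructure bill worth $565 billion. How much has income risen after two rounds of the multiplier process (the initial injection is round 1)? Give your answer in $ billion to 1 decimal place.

$960.5 billion

Round 1 adds ΔG = $565 billion; each later round is MPC = 0.7 times the previous.
After 2 rounds: 565 + 395.5 = ΔG·(1 − c^2)/(1 − c) = 565 × (1 − 0.49)/0.3 = $960.5 billion.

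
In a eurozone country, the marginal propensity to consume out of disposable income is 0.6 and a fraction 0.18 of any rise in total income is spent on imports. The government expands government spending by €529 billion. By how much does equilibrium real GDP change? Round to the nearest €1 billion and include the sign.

+€912 billion

Government-spending multiplier = 1/(1 − c + m) = 1/(1 − 0.6 + 0.18) = 1/0.58 ≈ 1.724.
ΔY = k × ΔG = (+€529 billion) / 0.58 ≈ +€912 billion.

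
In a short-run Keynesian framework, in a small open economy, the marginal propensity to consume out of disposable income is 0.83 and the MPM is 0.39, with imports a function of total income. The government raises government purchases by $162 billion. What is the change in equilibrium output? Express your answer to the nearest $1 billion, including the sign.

Expenditure multiplier = 1/(1 − c + m) = 1/(1 − 0.83 + 0.39) = 1/0.56 ≈ 1.786.
ΔY = k × ΔG = (+$162 billion) / 0.56 ≈ +$289 billion.

+$289 billion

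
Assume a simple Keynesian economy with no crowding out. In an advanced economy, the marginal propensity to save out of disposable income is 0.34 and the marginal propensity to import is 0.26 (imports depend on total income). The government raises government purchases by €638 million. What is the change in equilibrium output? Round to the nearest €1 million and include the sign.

+€1,063 million

MPC = 1 − MPS = 1 − 0.34 = 0.66.
Government-spending multiplier = 1/(1 − c + m) = 1/(1 − 0.66 + 0.26) = 1/0.6 ≈ 1.667.
ΔY = k × ΔG = (+€638 million) / 0.6 ≈ +€1,063 million.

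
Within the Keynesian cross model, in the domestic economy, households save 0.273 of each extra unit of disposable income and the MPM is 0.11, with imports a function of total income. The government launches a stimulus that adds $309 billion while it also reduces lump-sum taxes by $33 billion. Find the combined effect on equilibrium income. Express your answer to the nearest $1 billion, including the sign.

MPC = 1 − MPS = 1 − 0.273 = 0.727.
Expenditure multiplier = 1/(1 − c + m) = 1/(1 − 0.727 + 0.11) = 1/0.383 ≈ 2.611.
ΔG contributes k·ΔG = (+$309 billion) / 0.383 ≈ +$806.8 billion.
ΔT of −$33 billion changes first-round spending by −c·ΔT = +$23.991 billion, contributing k·(−c·ΔT) = (+$23.991 billion) / 0.383 ≈ +$62.6 billion.
Net ΔY = k(ΔG − c·ΔT) = (+$332.991 billion) / 0.383 ≈ +$869 billion.

+$869 billion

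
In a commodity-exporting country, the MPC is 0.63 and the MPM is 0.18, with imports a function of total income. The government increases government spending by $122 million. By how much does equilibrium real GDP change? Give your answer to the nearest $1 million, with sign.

+$222 million

Expenditure multiplier = 1/(1 − c + m) = 1/(1 − 0.63 + 0.18) = 1/0.55 ≈ 1.818.
ΔY = k × ΔG = (+$122 million) / 0.55 ≈ +$222 million.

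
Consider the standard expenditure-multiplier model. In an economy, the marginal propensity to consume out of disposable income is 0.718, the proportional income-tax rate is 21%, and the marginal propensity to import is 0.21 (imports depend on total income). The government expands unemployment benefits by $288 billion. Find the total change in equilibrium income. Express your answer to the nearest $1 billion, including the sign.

+$322 billion

The transfer change shifts disposable income by +$288 billion, so first-round consumption changes by c·ΔTR = 0.718 × (+$288 billion) = +$206.784 billion.
Expenditure multiplier = 1/(1 − c(1−t) + m) = 1/(1 − 0.718×0.79 + 0.21) = 1/0.64278 ≈ 1.556.
The transfer multiplier is c × k ≈ 1.117, so ΔY = k × (c·ΔTR) = (+$206.784 billion) / 0.64278 ≈ +$322 billion.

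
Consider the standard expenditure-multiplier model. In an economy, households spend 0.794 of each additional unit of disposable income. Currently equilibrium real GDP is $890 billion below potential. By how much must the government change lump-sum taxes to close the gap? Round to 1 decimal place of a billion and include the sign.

−$230.9 billion

Spending multiplier = 1/(1 − MPC) = 1/(1 − 0.794) = 1/0.206 ≈ 4.854.
Tax multiplier = −c·k = −0.794/0.206 ≈ −3.854. Need ΔY = +$890 billion, so ΔT = ΔY/(−c·k) = −(+$890 billion) × 0.206 / 0.794 ≈ −$230.9 billion.
The government should cut lump-sum taxes by $230.9 billion.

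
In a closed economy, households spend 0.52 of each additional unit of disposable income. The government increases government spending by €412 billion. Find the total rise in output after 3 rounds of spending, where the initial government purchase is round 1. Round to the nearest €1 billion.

€738 billion

Round 1 adds ΔG = €412 billion; each later round is MPC = 0.52 times the previous.
After 3 rounds: 412 + 214.24 + 111.4048 = ΔG·(1 − c^3)/(1 − c) = 412 × (1 − 0.140608)/0.48 ≈ €738 billion.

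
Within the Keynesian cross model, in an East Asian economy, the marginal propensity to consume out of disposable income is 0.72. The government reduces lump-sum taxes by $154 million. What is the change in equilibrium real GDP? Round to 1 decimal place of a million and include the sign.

A lump-sum tax change of −$154 million shifts disposable income by +$154 million; first-round consumption changes by −c × ΔT = −0.72 × (−$154 million) = +$110.88 million.
Expenditure multiplier = 1/(1 − MPC) = 1/(1 − 0.72) = 1/0.28 ≈ 3.571.
The tax multiplier is −c × k ≈ −2.571, so ΔY = k × (−c·ΔT) = (+$110.88 million) / 0.28 = +$396 million.

+$396.0 million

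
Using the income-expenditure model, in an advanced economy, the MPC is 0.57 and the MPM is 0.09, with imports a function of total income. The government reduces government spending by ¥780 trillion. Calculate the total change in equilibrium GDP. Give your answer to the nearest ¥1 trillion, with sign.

Expenditure multiplier = 1/(1 − c + m) = 1/(1 − 0.57 + 0.09) = 1/0.52 ≈ 1.923.
ΔY = k × ΔG = (−¥780 trillion) / 0.52 = −¥1,500 trillion.

−¥1,500 trillion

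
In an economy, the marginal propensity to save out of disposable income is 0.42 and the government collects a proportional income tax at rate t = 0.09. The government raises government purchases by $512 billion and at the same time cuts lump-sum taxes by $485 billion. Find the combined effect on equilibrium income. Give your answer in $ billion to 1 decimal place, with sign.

+$1,680.0 billion

MPC = 1 − MPS = 1 − 0.42 = 0.58.
Expenditure multiplier = 1/(1 − c(1−t)) = 1/(1 − 0.58×0.91) = 1/0.4722 ≈ 2.118.
ΔG contributes k·ΔG = (+$512 billion) / 0.4722 ≈ +$1,084.3 billion.
ΔT of −$485 billion changes first-round spending by −c·ΔT = +$281.3 billion, contributing k·(−c·ΔT) = (+$281.3 billion) / 0.4722 ≈ +$595.7 billion.
Net ΔY = k(ΔG − c·ΔT) = (+$793.3 billion) / 0.4722 ≈ +$1,680 billion.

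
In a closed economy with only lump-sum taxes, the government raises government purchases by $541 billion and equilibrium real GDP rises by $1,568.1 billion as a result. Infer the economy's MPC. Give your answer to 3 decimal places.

0.655

Implied spending multiplier k = ΔY/ΔG = 1,568.1/541 ≈ 2.8985.
Since k = 1/(1 − MPC), MPC = 1 − 1/k = 1 − ΔG/ΔY = 1 − 541/1,568.1 ≈ 0.655.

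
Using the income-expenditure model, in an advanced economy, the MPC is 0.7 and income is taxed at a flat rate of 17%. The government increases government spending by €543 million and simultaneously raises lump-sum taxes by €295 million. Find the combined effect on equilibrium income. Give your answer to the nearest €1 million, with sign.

Expenditure multiplier = 1/(1 − c(1−t)) = 1/(1 − 0.7×0.83) = 1/0.419 ≈ 2.387.
ΔG contributes k·ΔG = (+€543 million) / 0.419 ≈ +€1,295.9 million.
ΔT of +€295 million changes first-round spending by −c·ΔT = −€206.5 million, contributing k·(−c·ΔT) = (−€206.5 million) / 0.419 ≈ −€492.8 million.
Net ΔY = k(ΔG − c·ΔT) = (+€336.5 million) / 0.419 ≈ +€803 million.

+€803 million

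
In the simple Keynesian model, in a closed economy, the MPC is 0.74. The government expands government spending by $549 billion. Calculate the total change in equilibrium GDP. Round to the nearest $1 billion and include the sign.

+$2,112 billion

Expenditure multiplier = 1/(1 − MPC) = 1/(1 − 0.74) = 1/0.26 ≈ 3.846.
ΔY = k × ΔG = (+$549 billion) / 0.26 ≈ +$2,112 billion.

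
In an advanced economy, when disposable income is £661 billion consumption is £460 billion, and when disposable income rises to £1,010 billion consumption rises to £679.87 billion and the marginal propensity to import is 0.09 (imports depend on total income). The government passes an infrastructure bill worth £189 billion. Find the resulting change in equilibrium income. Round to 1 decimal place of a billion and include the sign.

+£410.9 billion

MPC = ΔC/ΔYd = (679.87 − 460)/(1,010 − 661) = 219.87/349 = 0.63.
Expenditure multiplier = 1/(1 − c + m) = 1/(1 − 0.63 + 0.09) = 1/0.46 ≈ 2.174.
ΔY = k × ΔG = (+£189 billion) / 0.46 ≈ +£410.9 billion.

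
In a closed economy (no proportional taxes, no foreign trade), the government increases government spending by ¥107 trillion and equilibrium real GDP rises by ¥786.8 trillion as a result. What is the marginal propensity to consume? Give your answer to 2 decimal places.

0.86

Implied spending multiplier k = ΔY/ΔG = 786.8/107 ≈ 7.3533.
Since k = 1/(1 − MPC), MPC = 1 − 1/k = 1 − ΔG/ΔY = 1 − 107/786.8 ≈ 0.86.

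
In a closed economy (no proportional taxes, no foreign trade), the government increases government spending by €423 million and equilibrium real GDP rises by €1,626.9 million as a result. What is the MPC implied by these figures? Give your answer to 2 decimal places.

Implied spending multiplier k = ΔY/ΔG = 1,626.9/423 ≈ 3.8461.
Since k = 1/(1 − MPC), MPC = 1 − 1/k = 1 − ΔG/ΔY = 1 − 423/1,626.9 ≈ 0.74.

0.74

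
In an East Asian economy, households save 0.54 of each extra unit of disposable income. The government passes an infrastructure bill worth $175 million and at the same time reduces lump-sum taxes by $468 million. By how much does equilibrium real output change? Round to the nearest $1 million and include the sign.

MPC = 1 − MPS = 1 − 0.54 = 0.46.
Expenditure multiplier = 1/(1 − MPC) = 1/(1 − 0.46) = 1/0.54 ≈ 1.852.
ΔG contributes k·ΔG = (+$175 million) / 0.54 ≈ +$324.1 million.
ΔT of −$468 million changes first-round spending by −c·ΔT = +$215.28 million, contributing k·(−c·ΔT) = (+$215.28 million) / 0.54 ≈ +$398.7 million.
Net ΔY = k(ΔG − c·ΔT) = (+$390.28 million) / 0.54 ≈ +$723 million.

+$723 million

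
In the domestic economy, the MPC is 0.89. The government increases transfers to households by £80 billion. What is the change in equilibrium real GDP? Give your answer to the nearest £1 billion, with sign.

The transfer change shifts disposable income by +£80 billion, so first-round consumption changes by c·ΔTR = 0.89 × (+£80 billion) = +£71.2 billion.
Expenditure multiplier = 1/(1 − MPC) = 1/(1 − 0.89) = 1/0.11 ≈ 9.091.
The transfer multiplier is c × k ≈ 8.091, so ΔY = k × (c·ΔTR) = (+£71.2 billion) / 0.11 ≈ +£647 billion.

+£647 billion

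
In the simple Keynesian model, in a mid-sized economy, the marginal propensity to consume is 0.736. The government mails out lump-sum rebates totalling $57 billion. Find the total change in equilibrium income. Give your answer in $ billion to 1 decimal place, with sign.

A lump-sum tax change of −$57 billion shifts disposable income by +$57 billion; first-round consumption changes by −c × ΔT = −0.736 × (−$57 billion) = +$41.952 billion.
Expenditure multiplier = 1/(1 − MPC) = 1/(1 − 0.736) = 1/0.264 ≈ 3.788.
The tax multiplier is −c × k ≈ −2.788, so ΔY = k × (−c·ΔT) = (+$41.952 billion) / 0.264 ≈ +$158.9 billion.

+$158.9 billion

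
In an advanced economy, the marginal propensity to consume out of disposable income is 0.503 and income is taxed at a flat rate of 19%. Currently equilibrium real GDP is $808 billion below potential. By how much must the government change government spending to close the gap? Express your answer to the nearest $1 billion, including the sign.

+$479 billion

Spending multiplier = 1/(1 − c(1−t)) = 1/(1 − 0.503×0.81) = 1/0.59257 ≈ 1.688.
Need ΔY = +$808 billion, so ΔG = ΔY/k = (+$808 billion) × 0.59257 ≈ +$479 billion.
The government should increase government spending by $479 billion.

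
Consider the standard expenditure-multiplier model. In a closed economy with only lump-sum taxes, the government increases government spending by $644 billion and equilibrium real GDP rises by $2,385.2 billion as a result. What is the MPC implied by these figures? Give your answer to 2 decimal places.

Implied spending multiplier k = ΔY/ΔG = 2,385.2/644 ≈ 3.7037.
Since k = 1/(1 − MPC), MPC = 1 − 1/k = 1 − ΔG/ΔY = 1 − 644/2,385.2 ≈ 0.73.

0.73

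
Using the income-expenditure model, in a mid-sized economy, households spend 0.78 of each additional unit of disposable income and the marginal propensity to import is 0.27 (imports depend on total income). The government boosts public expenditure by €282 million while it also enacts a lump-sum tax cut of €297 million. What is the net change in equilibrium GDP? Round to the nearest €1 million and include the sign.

+€1,048 million

Expenditure multiplier = 1/(1 − c + m) = 1/(1 − 0.78 + 0.27) = 1/0.49 ≈ 2.041.
ΔG contributes k·ΔG = (+€282 million) / 0.49 ≈ +€575.5 million.
ΔT of −€297 million changes first-round spending by −c·ΔT = +€231.66 million, contributing k·(−c·ΔT) = (+€231.66 million) / 0.49 ≈ +€472.8 million.
Net ΔY = k(ΔG − c·ΔT) = (+€513.66 million) / 0.49 ≈ +€1,048 million.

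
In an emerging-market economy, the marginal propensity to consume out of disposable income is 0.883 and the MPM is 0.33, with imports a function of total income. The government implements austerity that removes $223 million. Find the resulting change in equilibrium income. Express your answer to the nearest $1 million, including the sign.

Spending multiplier = 1/(1 − c + m) = 1/(1 − 0.883 + 0.33) = 1/0.447 ≈ 2.237.
ΔY = k × ΔG = (−$223 million) / 0.447 ≈ −$499 million.

−$499 million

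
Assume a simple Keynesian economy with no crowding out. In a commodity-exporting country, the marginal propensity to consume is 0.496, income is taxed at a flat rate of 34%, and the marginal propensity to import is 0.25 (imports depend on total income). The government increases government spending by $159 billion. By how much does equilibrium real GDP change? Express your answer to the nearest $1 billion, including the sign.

+$172 billion

Government-spending multiplier = 1/(1 − c(1−t) + m) = 1/(1 − 0.496×0.66 + 0.25) = 1/0.92264 ≈ 1.084.
ΔY = k × ΔG = (+$159 billion) / 0.92264 ≈ +$172 billion.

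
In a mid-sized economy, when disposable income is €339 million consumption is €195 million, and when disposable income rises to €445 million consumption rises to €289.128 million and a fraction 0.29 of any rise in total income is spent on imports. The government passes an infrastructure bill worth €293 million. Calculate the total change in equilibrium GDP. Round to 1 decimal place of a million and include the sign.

+€728.9 million

MPC = ΔC/ΔYd = (289.128 − 195)/(445 − 339) = 94.128/106 = 0.888.
Government-spending multiplier = 1/(1 − c + m) = 1/(1 − 0.888 + 0.29) = 1/0.402 ≈ 2.488.
ΔY = k × ΔG = (+€293 million) / 0.402 ≈ +€728.9 million.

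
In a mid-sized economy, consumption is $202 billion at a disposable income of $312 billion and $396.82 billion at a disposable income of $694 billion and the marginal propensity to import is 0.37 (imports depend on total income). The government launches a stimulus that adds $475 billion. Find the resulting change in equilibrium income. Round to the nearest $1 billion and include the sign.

+$552 billion

MPC = ΔC/ΔYd = (396.82 − 202)/(694 − 312) = 194.82/382 = 0.51.
Government-spending multiplier = 1/(1 − c + m) = 1/(1 − 0.51 + 0.37) = 1/0.86 ≈ 1.163.
ΔY = k × ΔG = (+$475 billion) / 0.86 ≈ +$552 billion.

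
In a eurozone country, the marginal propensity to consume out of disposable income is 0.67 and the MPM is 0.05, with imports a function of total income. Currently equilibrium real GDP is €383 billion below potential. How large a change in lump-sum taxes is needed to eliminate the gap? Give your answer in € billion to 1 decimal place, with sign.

−€217.2 billion

Spending multiplier = 1/(1 − c + m) = 1/(1 − 0.67 + 0.05) = 1/0.38 ≈ 2.632.
Tax multiplier = −c·k = −0.67/0.38 ≈ −1.763. Need ΔY = +€383 billion, so ΔT = ΔY/(−c·k) = −(+€383 billion) × 0.38 / 0.67 ≈ −€217.2 billion.
The government should cut lump-sum taxes by €217.2 billion.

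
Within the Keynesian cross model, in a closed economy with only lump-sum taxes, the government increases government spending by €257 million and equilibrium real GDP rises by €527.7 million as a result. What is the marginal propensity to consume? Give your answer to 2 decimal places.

Implied spending multiplier k = ΔY/ΔG = 527.7/257 ≈ 2.0533.
Since k = 1/(1 − MPC), MPC = 1 − 1/k = 1 − ΔG/ΔY = 1 − 257/527.7 ≈ 0.51.

0.51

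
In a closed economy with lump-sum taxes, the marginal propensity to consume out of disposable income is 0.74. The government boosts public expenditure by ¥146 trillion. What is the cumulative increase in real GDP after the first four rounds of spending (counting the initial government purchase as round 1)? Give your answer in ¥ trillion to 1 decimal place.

¥393.2 trillion

Round 1 adds ΔG = ¥146 trillion; each later round is MPC = 0.74 times the previous.
After 4 rounds: 146 + 108.04 + 79.9496 + 59.162704 = ΔG·(1 − c^4)/(1 − c) = 146 × (1 − 0.29986576)/0.26 ≈ ¥393.2 trillion.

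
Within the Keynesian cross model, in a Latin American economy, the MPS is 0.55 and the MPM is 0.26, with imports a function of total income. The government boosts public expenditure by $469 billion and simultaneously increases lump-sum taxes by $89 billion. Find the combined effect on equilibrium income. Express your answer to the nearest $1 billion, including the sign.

MPC = 1 − MPS = 1 − 0.55 = 0.45.
Expenditure multiplier = 1/(1 − c + m) = 1/(1 − 0.45 + 0.26) = 1/0.81 ≈ 1.235.
ΔG contributes k·ΔG = (+$469 billion) / 0.81 ≈ +$579 billion.
ΔT of +$89 billion changes first-round spending by −c·ΔT = −$40.05 billion, contributing k·(−c·ΔT) = (−$40.05 billion) / 0.81 ≈ −$49.4 billion.
Net ΔY = k(ΔG − c·ΔT) = (+$428.95 billion) / 0.81 ≈ +$530 billion.

+$530 billion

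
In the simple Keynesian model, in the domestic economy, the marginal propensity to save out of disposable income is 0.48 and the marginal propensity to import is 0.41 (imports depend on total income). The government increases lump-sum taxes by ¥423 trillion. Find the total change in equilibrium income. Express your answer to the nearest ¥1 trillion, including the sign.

MPC = 1 − MPS = 1 − 0.48 = 0.52.
A lump-sum tax change of +¥423 trillion shifts disposable income by −¥423 trillion; first-round consumption changes by −c × ΔT = −0.52 × (+¥423 trillion) = −¥219.96 trillion.
Expenditure multiplier = 1/(1 − c + m) = 1/(1 − 0.52 + 0.41) = 1/0.89 ≈ 1.124.
The tax multiplier is −c × k ≈ −0.584, so ΔY = k × (−c·ΔT) = (−¥219.96 trillion) / 0.89 ≈ −¥247 trillion.

−¥247 trillion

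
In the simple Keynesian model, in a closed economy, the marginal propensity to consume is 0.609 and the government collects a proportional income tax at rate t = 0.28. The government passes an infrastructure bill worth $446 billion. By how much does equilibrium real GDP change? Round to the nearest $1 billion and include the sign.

+$794 billion

Spending multiplier = 1/(1 − c(1−t)) = 1/(1 − 0.609×0.72) = 1/0.56152 ≈ 1.781.
ΔY = k × ΔG = (+$446 billion) / 0.56152 ≈ +$794 billion.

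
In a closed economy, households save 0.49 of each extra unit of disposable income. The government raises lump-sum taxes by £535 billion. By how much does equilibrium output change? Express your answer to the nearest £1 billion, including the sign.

−£557 billion

MPC = 1 − MPS = 1 − 0.49 = 0.51.
A lump-sum tax change of +£535 billion shifts disposable income by −£535 billion; first-round consumption changes by −c × ΔT = −0.51 × (+£535 billion) = −£272.85 billion.
Expenditure multiplier = 1/(1 − MPC) = 1/(1 − 0.51) = 1/0.49 ≈ 2.041.
The tax multiplier is −c × k ≈ −1.041, so ΔY = k × (−c·ΔT) = (−£272.85 billion) / 0.49 ≈ −£557 billion.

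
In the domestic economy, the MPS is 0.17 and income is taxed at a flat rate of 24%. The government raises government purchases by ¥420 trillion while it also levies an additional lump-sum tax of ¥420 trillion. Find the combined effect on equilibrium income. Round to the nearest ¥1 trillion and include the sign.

MPC = 1 − MPS = 1 − 0.17 = 0.83.
Expenditure multiplier = 1/(1 − c(1−t)) = 1/(1 − 0.83×0.76) = 1/0.3692 ≈ 2.709.
ΔG contributes k·ΔG = (+¥420 trillion) / 0.3692 ≈ +¥1,137.6 trillion.
ΔT of +¥420 trillion changes first-round spending by −c·ΔT = −¥348.6 trillion, contributing k·(−c·ΔT) = (−¥348.6 trillion) / 0.3692 ≈ −¥944.2 trillion.
Net ΔY = k(ΔG − c·ΔT) = (+¥71.4 trillion) / 0.3692 ≈ +¥193 trillion.

+¥193 trillion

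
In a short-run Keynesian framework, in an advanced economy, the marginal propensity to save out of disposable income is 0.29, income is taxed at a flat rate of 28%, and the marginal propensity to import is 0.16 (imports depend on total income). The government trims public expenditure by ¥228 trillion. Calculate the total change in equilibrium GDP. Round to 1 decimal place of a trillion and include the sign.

MPC = 1 − MPS = 1 − 0.29 = 0.71.
Spending multiplier = 1/(1 − c(1−t) + m) = 1/(1 − 0.71×0.72 + 0.16) = 1/0.6488 ≈ 1.541.
ΔY = k × ΔG = (−¥228 trillion) / 0.6488 ≈ −¥351.4 trillion.

−¥351.4 trillion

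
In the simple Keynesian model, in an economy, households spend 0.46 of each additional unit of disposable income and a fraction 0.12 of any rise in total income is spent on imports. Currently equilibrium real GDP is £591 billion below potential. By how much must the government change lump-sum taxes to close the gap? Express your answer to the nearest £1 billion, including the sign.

−£848 billion

Spending multiplier = 1/(1 − c + m) = 1/(1 − 0.46 + 0.12) = 1/0.66 ≈ 1.515.
Tax multiplier = −c·k = −0.46/0.66 ≈ −0.697. Need ΔY = +£591 billion, so ΔT = ΔY/(−c·k) = −(+£591 billion) × 0.66 / 0.46 ≈ −£848 billion.
The government should cut lump-sum taxes by £848 billion.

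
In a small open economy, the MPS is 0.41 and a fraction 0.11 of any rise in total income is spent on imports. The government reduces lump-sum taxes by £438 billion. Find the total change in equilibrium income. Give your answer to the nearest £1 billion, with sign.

+£497 billion

MPC = 1 − MPS = 1 − 0.41 = 0.59.
A lump-sum tax change of −£438 billion shifts disposable income by +£438 billion; first-round consumption changes by −c × ΔT = −0.59 × (−£438 billion) = +£258.42 billion.
Expenditure multiplier = 1/(1 − c + m) = 1/(1 − 0.59 + 0.11) = 1/0.52 ≈ 1.923.
The tax multiplier is −c × k ≈ −1.135, so ΔY = k × (−c·ΔT) = (+£258.42 billion) / 0.52 ≈ +£497 billion.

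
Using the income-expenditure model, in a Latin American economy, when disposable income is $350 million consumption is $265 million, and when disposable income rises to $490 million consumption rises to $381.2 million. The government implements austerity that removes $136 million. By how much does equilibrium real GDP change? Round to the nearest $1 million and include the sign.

MPC = ΔC/ΔYd = (381.2 − 265)/(490 − 350) = 116.2/140 = 0.83.
Government-spending multiplier = 1/(1 − MPC) = 1/(1 − 0.83) = 1/0.17 ≈ 5.882.
ΔY = k × ΔG = (−$136 million) / 0.17 = −$800 million.

−$800 million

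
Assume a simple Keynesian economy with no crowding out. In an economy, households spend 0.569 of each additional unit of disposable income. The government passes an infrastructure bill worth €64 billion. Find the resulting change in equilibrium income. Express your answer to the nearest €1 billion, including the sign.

+€148 billion

Expenditure multiplier = 1/(1 − MPC) = 1/(1 − 0.569) = 1/0.431 ≈ 2.32.
ΔY = k × ΔG = (+€64 billion) / 0.431 ≈ +€148 billion.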